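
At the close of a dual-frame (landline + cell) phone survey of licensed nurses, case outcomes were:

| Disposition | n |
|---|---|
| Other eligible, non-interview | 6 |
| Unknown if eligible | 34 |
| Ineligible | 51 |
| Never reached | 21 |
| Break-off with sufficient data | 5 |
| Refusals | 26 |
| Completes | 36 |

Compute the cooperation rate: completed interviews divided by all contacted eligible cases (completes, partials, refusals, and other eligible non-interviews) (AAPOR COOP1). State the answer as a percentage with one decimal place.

Top → 36
Denominator → 36 + 5 + 26 + 6 = 73
COOP1 = 36 / 73 = 0.4932

49.3%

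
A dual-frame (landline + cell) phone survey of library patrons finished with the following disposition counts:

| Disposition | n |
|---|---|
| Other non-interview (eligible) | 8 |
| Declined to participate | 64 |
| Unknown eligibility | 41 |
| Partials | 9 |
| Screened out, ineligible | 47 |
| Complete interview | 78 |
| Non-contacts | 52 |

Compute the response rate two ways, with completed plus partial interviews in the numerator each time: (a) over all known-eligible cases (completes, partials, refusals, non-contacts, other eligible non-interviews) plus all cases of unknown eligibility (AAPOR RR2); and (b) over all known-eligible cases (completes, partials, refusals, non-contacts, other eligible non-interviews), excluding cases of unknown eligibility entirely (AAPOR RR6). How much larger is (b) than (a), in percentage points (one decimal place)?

Num = 78 + 9 = 87
Denominator = 78 + 9 + 64 + 52 + 8 + 41 = 252
RR2 = 87 / 252 = 0.3452
Denominator = 78 + 9 + 64 + 52 + 8 = 211
RR6 = 87 / 211 = 0.4123
Difference = 41.23 − 34.52 = 6.71 percentage points

6.7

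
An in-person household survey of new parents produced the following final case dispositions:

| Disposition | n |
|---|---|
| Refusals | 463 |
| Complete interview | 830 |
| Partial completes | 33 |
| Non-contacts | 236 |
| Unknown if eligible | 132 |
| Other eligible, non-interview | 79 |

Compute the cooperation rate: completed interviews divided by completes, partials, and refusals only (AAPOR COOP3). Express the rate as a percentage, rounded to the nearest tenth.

62.6%

Num: 830
Denom: 830 + 33 + 463 = 1326
COOP3 = 830 / 1326 = 0.6259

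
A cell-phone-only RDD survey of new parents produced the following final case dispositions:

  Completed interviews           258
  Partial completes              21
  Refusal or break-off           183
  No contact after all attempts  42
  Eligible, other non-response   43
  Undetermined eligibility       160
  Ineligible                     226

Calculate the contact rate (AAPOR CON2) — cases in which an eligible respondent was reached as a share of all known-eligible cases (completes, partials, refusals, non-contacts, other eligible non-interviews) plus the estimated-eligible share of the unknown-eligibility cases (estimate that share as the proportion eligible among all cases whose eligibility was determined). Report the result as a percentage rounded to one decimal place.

Numerator = 258 + 21 + 183 + 43 = 505
Eligible (known) = 258 + 21 + 183 + 42 + 43 = 547
e = 547 / (547 + 226) = 547 / 773 = 0.7076
Estimated eligible among unknowns = 0.7076 × 160 = 113.22
Base = 547 + 113.22 = 660.22
CON2 = 505 / 660.22 = 0.7649

76.5%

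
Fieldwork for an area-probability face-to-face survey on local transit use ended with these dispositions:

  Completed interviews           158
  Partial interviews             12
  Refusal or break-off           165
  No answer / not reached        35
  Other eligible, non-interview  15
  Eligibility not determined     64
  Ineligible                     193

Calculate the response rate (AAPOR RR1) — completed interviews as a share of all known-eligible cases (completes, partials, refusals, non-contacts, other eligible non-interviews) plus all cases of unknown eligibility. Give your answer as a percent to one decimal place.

35.2%

Num: 158
Denominator: 158 + 12 + 165 + 35 + 15 + 64 = 449
RR1 = 158 / 449 = 0.3519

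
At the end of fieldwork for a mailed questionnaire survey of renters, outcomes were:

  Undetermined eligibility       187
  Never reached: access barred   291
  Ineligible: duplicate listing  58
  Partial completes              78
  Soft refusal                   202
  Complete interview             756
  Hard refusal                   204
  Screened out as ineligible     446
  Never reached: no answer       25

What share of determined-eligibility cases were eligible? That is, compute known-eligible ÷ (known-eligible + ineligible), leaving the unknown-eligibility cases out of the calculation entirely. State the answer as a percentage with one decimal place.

75.5%

Refusal or break-off = 204 + 202 = 406
Non-contacts = 25 + 291 = 316
Out of scope = 446 + 58 = 504
Determined eligible: 756 + 78 + 406 + 316 = 1556
e = 1556 / (1556 + 504) = 1556 / 2060 = 0.7553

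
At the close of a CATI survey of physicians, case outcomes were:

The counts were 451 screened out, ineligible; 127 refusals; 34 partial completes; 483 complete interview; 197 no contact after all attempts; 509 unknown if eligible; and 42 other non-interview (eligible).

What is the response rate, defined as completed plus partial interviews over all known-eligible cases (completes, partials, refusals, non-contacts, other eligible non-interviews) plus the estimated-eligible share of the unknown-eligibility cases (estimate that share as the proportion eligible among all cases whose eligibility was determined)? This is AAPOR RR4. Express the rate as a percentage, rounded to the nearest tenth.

42.4%

Num = 483 + 34 = 517
Eligible (known) = 483 + 34 + 127 + 197 + 42 = 883
e = 883 / (883 + 451) = 883 / 1334 = 0.6619
Estimated eligible among unknowns = 0.6619 × 509 = 336.91
Denom = 883 + 336.91 = 1219.91
RR4 = 517 / 1219.91 = 0.4238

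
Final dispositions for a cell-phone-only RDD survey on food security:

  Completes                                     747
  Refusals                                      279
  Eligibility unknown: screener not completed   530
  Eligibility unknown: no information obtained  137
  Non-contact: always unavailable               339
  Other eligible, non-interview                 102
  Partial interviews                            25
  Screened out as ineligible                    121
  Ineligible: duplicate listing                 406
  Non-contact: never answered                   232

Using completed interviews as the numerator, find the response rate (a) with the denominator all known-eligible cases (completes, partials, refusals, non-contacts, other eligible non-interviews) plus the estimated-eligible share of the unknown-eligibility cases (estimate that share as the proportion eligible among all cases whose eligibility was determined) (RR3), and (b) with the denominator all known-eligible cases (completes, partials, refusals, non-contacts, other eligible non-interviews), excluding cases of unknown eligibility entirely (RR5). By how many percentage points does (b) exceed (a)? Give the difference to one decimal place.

Never reached = 232 + 339 = 571
Undetermined eligibility = 530 + 137 = 667
Out of scope = 121 + 406 = 527
Numerator: 747
Determined eligible: 747 + 25 + 279 + 571 + 102 = 1724
e = 1724 / (1724 + 527) = 1724 / 2251 = 0.7659
Estimated eligible among unknowns: 0.7659 × 667 = 510.86
Denom: 1724 + 510.86 = 2234.86
RR3 = 747 / 2234.86 = 0.3342
Denom: 747 + 25 + 279 + 571 + 102 = 1724
RR5 = 747 / 1724 = 0.4333
Difference = 43.33 − 33.42 = 9.91 percentage points

9.9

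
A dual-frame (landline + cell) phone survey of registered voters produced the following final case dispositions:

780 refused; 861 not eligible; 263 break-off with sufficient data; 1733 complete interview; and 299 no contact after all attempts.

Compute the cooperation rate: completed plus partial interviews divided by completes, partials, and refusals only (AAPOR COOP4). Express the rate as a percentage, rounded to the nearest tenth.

71.9%

Num → 1733 + 263 = 1996
Denominator → 1733 + 263 + 780 = 2776
COOP4 = 1996 / 2776 = 0.7190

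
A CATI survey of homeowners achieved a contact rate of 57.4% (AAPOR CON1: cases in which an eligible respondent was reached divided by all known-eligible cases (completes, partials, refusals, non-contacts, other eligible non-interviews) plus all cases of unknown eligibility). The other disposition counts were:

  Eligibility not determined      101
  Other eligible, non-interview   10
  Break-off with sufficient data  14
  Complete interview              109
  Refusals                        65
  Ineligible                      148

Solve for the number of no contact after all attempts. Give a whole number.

Num: 109 + 14 + 65 + 10 = 198
CON1 = 198 / D = 0.574
D = 198 / 0.574 = 344.9
Rest of base = 299
no contact after all attempts = 344.9 − 299 ≈ 46

46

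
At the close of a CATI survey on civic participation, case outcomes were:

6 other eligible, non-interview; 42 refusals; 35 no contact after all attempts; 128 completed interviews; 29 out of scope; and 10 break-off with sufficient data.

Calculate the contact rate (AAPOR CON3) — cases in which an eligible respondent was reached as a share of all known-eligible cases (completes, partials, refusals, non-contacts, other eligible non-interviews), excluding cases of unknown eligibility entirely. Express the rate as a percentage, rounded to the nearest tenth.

84.2%

Num: 128 + 10 + 42 + 6 = 186
Denominator: 128 + 10 + 42 + 35 + 6 = 221
CON3 = 186 / 221 = 0.8416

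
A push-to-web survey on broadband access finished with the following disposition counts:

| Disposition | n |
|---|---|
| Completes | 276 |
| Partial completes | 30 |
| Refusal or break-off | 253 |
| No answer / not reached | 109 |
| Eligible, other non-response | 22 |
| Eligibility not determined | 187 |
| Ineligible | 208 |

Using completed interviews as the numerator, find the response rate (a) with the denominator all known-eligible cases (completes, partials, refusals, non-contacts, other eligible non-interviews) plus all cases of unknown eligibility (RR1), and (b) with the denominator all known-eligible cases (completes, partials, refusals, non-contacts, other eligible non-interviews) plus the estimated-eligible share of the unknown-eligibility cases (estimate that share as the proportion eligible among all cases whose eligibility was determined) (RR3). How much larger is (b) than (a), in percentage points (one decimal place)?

1.6

Numerator → 276
Denom → 276 + 30 + 253 + 109 + 22 + 187 = 877
RR1 = 276 / 877 = 0.3147
Known eligible → 276 + 30 + 253 + 109 + 22 = 690
e = 690 / (690 + 208) = 690 / 898 = 0.7684
e × U → 0.7684 × 187 = 143.69
Denom → 690 + 143.69 = 833.69
RR3 = 276 / 833.69 = 0.3311
Difference = 33.11 − 31.47 = 1.64 percentage points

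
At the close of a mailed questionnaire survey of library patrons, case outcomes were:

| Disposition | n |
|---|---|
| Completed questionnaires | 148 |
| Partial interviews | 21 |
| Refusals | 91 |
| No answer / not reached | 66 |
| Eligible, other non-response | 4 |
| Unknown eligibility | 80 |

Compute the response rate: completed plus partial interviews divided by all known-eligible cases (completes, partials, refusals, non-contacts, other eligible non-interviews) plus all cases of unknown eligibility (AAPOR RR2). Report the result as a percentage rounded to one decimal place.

41.2%

Top: 148 + 21 = 169
Base: 148 + 21 + 91 + 66 + 4 + 80 = 410
RR2 = 169 / 410 = 0.4122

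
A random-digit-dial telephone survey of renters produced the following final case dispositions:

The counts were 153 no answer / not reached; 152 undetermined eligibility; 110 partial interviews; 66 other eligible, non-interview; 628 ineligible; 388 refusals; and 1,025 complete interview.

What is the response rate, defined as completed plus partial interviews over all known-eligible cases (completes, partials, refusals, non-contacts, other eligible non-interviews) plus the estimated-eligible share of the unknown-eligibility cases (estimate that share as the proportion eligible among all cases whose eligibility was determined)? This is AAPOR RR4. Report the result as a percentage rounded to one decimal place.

Numerator = 1025 + 110 = 1135
Known eligible = 1025 + 110 + 388 + 153 + 66 = 1742
e = 1742 / (1742 + 628) = 1742 / 2370 = 0.7350
Estimated eligible among unknowns = 0.7350 × 152 = 111.72
Base = 1742 + 111.72 = 1853.72
RR4 = 1135 / 1853.72 = 0.6123

61.2%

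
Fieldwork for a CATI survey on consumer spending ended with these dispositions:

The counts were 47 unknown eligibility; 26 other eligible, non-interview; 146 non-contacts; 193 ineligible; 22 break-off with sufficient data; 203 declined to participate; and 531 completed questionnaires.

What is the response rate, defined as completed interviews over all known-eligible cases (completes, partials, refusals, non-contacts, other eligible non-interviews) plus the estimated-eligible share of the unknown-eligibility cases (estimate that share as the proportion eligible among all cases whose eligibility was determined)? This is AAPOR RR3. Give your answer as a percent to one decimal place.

54.9%

Top: 531
Determined eligible: 531 + 22 + 203 + 146 + 26 = 928
e = 928 / (928 + 193) = 928 / 1121 = 0.8278
Eligible share of unknowns: 0.8278 × 47 = 38.91
Denominator: 928 + 38.91 = 966.91
RR3 = 531 / 966.91 = 0.5492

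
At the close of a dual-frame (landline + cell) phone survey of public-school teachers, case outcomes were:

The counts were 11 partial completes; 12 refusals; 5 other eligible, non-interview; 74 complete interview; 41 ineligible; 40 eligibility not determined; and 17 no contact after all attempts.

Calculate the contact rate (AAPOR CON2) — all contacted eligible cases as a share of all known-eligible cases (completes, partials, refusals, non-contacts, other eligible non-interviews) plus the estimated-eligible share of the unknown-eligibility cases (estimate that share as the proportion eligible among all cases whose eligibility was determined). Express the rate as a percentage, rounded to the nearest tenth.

68.6%

Numerator → 74 + 11 + 12 + 5 = 102
Determined eligible → 74 + 11 + 12 + 17 + 5 = 119
e = 119 / (119 + 41) = 119 / 160 = 0.7438
Eligible share of unknowns → 0.7438 × 40 = 29.75
Denominator → 119 + 29.75 = 148.75
CON2 = 102 / 148.75 = 0.6857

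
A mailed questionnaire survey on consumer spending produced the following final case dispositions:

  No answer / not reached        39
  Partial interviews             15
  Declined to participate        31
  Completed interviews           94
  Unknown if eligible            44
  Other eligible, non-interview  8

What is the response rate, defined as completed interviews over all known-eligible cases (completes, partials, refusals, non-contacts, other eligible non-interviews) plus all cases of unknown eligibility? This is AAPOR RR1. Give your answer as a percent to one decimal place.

40.7%

Numerator: 94
Base: 94 + 15 + 31 + 39 + 8 + 44 = 231
RR1 = 94 / 231 = 0.4069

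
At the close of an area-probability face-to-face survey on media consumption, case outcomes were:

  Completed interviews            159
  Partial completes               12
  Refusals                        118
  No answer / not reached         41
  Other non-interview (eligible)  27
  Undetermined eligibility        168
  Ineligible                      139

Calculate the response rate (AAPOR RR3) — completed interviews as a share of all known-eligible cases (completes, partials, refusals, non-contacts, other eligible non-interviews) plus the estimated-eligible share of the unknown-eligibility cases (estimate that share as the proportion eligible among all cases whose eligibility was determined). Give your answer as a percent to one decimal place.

33.3%

Top: 159
Known eligible: 159 + 12 + 118 + 41 + 27 = 357
e = 357 / (357 + 139) = 357 / 496 = 0.7198
Estimated eligible among unknowns: 0.7198 × 168 = 120.93
Base: 357 + 120.93 = 477.93
RR3 = 159 / 477.93 = 0.3327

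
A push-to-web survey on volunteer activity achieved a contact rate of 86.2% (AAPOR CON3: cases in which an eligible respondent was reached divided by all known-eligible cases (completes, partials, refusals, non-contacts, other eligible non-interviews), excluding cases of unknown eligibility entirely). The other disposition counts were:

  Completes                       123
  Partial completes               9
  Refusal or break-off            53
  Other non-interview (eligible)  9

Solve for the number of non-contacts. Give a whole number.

31

Num = 123 + 9 + 53 + 9 = 194
CON3 = 194 / D = 0.862
D = 194 / 0.862 = 225.1
Other denominator terms total 194
non-contacts = 225.1 − 194 ≈ 31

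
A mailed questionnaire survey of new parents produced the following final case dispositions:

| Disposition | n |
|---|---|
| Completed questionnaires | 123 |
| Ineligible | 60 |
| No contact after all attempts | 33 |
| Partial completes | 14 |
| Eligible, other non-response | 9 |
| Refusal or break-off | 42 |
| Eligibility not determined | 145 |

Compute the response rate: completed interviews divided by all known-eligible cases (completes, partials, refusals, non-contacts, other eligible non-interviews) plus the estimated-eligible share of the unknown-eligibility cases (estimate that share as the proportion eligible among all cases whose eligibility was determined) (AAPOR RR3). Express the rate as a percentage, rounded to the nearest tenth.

36.7%

Numerator: 123
Known eligible: 123 + 14 + 42 + 33 + 9 = 221
e = 221 / (221 + 60) = 221 / 281 = 0.7865
Eligible share of unknowns: 0.7865 × 145 = 114.04
Denom: 221 + 114.04 = 335.04
RR3 = 123 / 335.04 = 0.3671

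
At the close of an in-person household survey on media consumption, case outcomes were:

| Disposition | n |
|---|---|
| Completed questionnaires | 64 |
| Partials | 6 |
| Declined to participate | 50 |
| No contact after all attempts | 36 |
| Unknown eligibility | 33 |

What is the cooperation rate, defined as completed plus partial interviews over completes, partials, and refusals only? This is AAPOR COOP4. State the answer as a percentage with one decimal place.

Num: 64 + 6 = 70
Denom: 64 + 6 + 50 = 120
COOP4 = 70 / 120 = 0.5833

58.3%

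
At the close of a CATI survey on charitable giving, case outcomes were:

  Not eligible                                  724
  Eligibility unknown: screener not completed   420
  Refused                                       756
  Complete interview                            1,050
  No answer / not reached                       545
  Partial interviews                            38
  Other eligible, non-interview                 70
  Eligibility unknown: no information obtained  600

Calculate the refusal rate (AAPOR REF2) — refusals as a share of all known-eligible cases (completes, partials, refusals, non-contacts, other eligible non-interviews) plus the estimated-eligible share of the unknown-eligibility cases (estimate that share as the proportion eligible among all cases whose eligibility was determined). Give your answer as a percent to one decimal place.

Unknown if eligible = 420 + 600 = 1020
Top → 756
Determined eligible → 1050 + 38 + 756 + 545 + 70 = 2459
e = 2459 / (2459 + 724) = 2459 / 3183 = 0.7725
e × U → 0.7725 × 1020 = 787.95
Denom → 2459 + 787.95 = 3246.95
REF2 = 756 / 3246.95 = 0.2328

23.3%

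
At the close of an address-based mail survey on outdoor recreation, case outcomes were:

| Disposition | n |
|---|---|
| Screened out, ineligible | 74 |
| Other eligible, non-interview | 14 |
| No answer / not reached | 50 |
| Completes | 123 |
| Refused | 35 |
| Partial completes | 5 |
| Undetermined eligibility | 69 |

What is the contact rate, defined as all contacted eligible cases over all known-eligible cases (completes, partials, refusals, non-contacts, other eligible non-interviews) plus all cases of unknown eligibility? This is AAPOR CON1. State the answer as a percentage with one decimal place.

59.8%

Numerator: 123 + 5 + 35 + 14 = 177
Base: 123 + 5 + 35 + 50 + 14 + 69 = 296
CON1 = 177 / 296 = 0.5980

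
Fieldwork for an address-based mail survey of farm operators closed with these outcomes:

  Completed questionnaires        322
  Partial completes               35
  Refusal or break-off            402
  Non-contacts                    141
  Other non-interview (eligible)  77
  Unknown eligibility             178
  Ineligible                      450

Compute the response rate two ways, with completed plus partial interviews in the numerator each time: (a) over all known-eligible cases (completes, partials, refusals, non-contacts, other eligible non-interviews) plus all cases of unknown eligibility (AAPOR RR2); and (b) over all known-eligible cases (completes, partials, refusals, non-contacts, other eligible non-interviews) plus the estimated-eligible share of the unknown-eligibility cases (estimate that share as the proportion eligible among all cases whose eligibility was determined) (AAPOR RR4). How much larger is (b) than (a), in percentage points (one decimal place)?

Numerator: 322 + 35 = 357
Denominator: 322 + 35 + 402 + 141 + 77 + 178 = 1155
RR2 = 357 / 1155 = 0.3091
Determined eligible: 322 + 35 + 402 + 141 + 77 = 977
e = 977 / (977 + 450) = 977 / 1427 = 0.6847
Estimated eligible among unknowns: 0.6847 × 178 = 121.88
Denominator: 977 + 121.88 = 1098.88
RR4 = 357 / 1098.88 = 0.3249
Difference = 32.49 − 30.91 = 1.58 percentage points

1.6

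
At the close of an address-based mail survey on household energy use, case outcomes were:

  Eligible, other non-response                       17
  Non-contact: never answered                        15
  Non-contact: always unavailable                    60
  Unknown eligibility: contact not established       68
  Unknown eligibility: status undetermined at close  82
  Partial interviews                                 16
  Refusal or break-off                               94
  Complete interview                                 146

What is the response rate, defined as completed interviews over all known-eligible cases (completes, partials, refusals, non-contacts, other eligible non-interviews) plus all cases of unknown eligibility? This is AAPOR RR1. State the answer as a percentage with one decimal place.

No contact after all attempts = 15 + 60 = 75
Unknown if eligible = 68 + 82 = 150
Numerator → 146
Denominator → 146 + 16 + 94 + 75 + 17 + 150 = 498
RR1 = 146 / 498 = 0.2932

29.3%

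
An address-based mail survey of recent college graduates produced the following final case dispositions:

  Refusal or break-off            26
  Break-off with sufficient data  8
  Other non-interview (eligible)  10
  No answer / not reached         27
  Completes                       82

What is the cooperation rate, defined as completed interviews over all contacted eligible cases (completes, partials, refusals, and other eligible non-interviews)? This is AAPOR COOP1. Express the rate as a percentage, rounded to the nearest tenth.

65.1%

Num → 82
Base → 82 + 8 + 26 + 10 = 126
COOP1 = 82 / 126 = 0.6508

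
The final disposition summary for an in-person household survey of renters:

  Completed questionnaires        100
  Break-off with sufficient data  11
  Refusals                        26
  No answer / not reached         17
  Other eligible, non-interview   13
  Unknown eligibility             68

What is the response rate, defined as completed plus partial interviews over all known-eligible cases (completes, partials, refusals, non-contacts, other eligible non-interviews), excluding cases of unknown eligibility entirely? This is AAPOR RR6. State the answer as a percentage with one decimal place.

66.5%

Num = 100 + 11 = 111
Denominator = 100 + 11 + 26 + 17 + 13 = 167
RR6 = 111 / 167 = 0.6647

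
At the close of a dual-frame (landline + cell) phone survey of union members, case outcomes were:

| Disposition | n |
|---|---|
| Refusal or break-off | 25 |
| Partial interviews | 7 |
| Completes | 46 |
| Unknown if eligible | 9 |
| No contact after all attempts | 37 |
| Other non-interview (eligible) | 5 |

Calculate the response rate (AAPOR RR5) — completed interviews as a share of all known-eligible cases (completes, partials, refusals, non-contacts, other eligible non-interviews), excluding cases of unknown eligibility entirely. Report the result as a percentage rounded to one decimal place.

Top = 46
Base = 46 + 7 + 25 + 37 + 5 = 120
RR5 = 46 / 120 = 0.3833

38.3%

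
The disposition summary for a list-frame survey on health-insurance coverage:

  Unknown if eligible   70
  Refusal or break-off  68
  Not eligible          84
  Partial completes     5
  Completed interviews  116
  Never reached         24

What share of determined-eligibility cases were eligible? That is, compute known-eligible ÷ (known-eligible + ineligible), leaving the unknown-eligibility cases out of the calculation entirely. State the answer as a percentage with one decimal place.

Known eligible → 116 + 5 + 68 + 24 = 213
e = 213 / (213 + 84) = 213 / 297 = 0.7172

71.7%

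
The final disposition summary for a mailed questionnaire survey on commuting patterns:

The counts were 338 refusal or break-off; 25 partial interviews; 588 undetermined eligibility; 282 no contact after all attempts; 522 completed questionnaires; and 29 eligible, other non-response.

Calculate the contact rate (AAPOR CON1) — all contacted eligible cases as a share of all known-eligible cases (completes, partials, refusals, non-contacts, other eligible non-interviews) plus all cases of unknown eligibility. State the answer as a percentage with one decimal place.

Top = 522 + 25 + 338 + 29 = 914
Denominator = 522 + 25 + 338 + 282 + 29 + 588 = 1784
CON1 = 914 / 1784 = 0.5123

51.2%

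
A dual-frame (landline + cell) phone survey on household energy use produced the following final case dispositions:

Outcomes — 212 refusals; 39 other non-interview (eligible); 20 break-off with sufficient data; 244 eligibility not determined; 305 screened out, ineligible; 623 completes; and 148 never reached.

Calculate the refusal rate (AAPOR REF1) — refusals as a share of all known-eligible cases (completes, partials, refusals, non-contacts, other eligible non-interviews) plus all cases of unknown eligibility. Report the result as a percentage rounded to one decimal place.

16.5%

Top = 212
Base = 623 + 20 + 212 + 148 + 39 + 244 = 1286
REF1 = 212 / 1286 = 0.1649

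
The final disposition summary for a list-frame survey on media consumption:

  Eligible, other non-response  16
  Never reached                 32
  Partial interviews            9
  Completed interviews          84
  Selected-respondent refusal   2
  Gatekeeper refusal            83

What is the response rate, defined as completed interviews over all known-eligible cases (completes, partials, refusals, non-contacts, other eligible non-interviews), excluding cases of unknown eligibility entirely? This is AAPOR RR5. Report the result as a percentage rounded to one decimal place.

37.2%

Refused = 83 + 2 = 85
Numerator = 84
Denominator = 84 + 9 + 85 + 32 + 16 = 226
RR5 = 84 / 226 = 0.3717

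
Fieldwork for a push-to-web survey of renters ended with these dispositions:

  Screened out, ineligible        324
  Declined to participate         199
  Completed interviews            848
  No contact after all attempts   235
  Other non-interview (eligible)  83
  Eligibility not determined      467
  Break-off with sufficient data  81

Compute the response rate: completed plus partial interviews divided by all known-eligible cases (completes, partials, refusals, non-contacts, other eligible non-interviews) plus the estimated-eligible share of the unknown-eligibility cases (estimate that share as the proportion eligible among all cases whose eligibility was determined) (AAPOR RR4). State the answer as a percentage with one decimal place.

50.8%

Top: 848 + 81 = 929
Eligible (known): 848 + 81 + 199 + 235 + 83 = 1446
e = 1446 / (1446 + 324) = 1446 / 1770 = 0.8169
e × U: 0.8169 × 467 = 381.49
Base: 1446 + 381.49 = 1827.49
RR4 = 929 / 1827.49 = 0.5083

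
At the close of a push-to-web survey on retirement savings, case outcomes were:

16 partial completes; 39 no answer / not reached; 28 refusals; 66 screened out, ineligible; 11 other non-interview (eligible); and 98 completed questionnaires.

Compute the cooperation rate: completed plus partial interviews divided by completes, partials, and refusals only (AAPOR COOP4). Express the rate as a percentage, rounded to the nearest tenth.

80.3%

Num = 98 + 16 = 114
Base = 98 + 16 + 28 = 142
COOP4 = 114 / 142 = 0.8028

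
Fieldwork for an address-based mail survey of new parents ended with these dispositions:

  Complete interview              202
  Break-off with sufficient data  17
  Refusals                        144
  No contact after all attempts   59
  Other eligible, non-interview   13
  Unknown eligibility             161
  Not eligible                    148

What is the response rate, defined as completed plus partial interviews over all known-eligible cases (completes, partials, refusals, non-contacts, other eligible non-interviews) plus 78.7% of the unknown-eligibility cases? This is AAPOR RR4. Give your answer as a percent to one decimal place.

Num = 202 + 17 = 219
Determined eligible = 202 + 17 + 144 + 59 + 13 = 435
e × U = 0.7870 × 161 = 126.71
Base = 435 + 126.71 = 561.71
RR4 = 219 / 561.71 = 0.3899

39.0%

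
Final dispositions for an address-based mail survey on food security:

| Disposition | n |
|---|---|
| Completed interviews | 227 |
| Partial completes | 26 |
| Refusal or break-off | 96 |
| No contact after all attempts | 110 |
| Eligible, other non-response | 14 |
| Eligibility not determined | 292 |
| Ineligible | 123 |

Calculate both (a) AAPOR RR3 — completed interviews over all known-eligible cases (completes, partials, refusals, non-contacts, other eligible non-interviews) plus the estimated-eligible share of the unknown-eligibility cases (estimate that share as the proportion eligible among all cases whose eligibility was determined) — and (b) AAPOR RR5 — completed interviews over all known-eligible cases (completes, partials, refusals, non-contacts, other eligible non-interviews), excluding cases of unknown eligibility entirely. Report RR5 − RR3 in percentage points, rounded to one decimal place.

15.8

Numerator = 227
Determined eligible = 227 + 26 + 96 + 110 + 14 = 473
e = 473 / (473 + 123) = 473 / 596 = 0.7936
Eligible share of unknowns = 0.7936 × 292 = 231.73
Denom = 473 + 231.73 = 704.73
RR3 = 227 / 704.73 = 0.3221
Denom = 227 + 26 + 96 + 110 + 14 = 473
RR5 = 227 / 473 = 0.4799
Difference = 47.99 − 32.21 = 15.78 percentage points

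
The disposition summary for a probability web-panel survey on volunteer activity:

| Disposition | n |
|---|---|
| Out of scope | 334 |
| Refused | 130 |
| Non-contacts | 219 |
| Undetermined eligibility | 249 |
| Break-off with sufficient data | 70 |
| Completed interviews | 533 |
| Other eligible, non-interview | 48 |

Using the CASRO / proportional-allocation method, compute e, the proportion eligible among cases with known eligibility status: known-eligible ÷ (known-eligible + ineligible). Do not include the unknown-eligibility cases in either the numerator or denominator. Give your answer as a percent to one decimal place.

Eligible (known) = 533 + 70 + 130 + 219 + 48 = 1000
e = 1000 / (1000 + 334) = 1000 / 1334 = 0.7496

75.0%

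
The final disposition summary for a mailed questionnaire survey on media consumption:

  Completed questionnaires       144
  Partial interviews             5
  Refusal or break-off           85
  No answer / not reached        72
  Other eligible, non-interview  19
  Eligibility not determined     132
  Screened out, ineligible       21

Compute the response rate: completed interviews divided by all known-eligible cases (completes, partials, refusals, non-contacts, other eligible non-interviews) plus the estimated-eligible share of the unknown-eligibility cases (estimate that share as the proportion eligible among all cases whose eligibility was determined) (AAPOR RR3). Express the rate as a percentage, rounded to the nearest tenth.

32.1%

Num = 144
Known eligible = 144 + 5 + 85 + 72 + 19 = 325
e = 325 / (325 + 21) = 325 / 346 = 0.9393
Estimated eligible among unknowns = 0.9393 × 132 = 123.99
Base = 325 + 123.99 = 448.99
RR3 = 144 / 448.99 = 0.3207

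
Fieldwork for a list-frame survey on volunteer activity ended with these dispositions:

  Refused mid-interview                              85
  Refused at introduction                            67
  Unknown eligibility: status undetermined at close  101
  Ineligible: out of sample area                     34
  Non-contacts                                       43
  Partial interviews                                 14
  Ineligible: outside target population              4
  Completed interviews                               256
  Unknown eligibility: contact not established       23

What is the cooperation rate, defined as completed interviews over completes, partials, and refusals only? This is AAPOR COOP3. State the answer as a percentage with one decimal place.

Refusal or break-off = 67 + 85 = 152
Unknown if eligible = 23 + 101 = 124
Out of scope = 4 + 34 = 38
Top = 256
Denominator = 256 + 14 + 152 = 422
COOP3 = 256 / 422 = 0.6066

60.7%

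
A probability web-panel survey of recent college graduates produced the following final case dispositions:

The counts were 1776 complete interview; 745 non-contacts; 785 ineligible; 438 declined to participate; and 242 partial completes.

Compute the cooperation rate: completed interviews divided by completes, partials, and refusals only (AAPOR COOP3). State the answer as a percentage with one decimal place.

Num: 1776
Denom: 1776 + 242 + 438 = 2456
COOP3 = 1776 / 2456 = 0.7231

72.3%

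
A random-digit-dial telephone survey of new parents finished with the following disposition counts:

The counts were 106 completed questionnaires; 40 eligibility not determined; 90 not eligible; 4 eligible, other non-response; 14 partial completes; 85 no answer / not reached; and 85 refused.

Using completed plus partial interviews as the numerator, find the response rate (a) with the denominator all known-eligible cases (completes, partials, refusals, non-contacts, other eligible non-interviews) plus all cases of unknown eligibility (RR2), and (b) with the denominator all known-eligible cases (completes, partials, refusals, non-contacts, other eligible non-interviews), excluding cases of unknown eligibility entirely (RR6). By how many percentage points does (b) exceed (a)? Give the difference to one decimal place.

Top: 106 + 14 = 120
Denom: 106 + 14 + 85 + 85 + 4 + 40 = 334
RR2 = 120 / 334 = 0.3593
Denom: 106 + 14 + 85 + 85 + 4 = 294
RR6 = 120 / 294 = 0.4082
Difference = 40.82 − 35.93 = 4.89 percentage points

4.9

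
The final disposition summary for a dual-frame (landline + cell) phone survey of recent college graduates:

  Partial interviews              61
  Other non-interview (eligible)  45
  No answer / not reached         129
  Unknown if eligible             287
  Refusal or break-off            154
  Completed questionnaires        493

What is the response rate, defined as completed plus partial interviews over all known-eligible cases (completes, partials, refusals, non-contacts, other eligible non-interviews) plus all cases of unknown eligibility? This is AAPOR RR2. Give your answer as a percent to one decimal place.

Num: 493 + 61 = 554
Denom: 493 + 61 + 154 + 129 + 45 + 287 = 1169
RR2 = 554 / 1169 = 0.4739

47.4%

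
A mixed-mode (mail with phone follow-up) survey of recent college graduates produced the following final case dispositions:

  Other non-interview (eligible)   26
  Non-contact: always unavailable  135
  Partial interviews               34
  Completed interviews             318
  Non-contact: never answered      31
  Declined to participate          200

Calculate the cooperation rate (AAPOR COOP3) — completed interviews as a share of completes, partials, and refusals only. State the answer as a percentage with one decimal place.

No answer / not reached = 31 + 135 = 166
Numerator = 318
Base = 318 + 34 + 200 = 552
COOP3 = 318 / 552 = 0.5761

57.6%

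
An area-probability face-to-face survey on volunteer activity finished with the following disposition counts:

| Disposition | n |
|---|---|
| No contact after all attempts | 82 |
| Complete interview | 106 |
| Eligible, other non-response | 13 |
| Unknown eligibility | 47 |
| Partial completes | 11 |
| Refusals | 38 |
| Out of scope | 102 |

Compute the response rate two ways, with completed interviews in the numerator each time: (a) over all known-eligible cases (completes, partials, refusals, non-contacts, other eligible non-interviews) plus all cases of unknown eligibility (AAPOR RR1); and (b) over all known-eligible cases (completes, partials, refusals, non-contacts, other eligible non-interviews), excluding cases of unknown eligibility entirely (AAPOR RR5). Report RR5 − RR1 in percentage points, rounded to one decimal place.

6.7

Top = 106
Denom = 106 + 11 + 38 + 82 + 13 + 47 = 297
RR1 = 106 / 297 = 0.3569
Denom = 106 + 11 + 38 + 82 + 13 = 250
RR5 = 106 / 250 = 0.4240
Difference = 42.40 − 35.69 = 6.71 percentage points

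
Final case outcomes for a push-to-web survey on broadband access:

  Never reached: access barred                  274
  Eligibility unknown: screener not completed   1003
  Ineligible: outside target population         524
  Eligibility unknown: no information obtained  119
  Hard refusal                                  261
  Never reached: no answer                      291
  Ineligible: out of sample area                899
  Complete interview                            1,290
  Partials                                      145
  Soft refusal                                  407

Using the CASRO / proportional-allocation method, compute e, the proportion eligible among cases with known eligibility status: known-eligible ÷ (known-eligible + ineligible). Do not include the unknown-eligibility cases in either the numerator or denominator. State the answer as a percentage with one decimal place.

Declined to participate = 261 + 407 = 668
No answer / not reached = 291 + 274 = 565
Unknown if eligible = 1003 + 119 = 1122
Screened out, ineligible = 524 + 899 = 1423
Determined eligible → 1290 + 145 + 668 + 565 = 2668
e = 2668 / (2668 + 1423) = 2668 / 4091 = 0.6522

65.2%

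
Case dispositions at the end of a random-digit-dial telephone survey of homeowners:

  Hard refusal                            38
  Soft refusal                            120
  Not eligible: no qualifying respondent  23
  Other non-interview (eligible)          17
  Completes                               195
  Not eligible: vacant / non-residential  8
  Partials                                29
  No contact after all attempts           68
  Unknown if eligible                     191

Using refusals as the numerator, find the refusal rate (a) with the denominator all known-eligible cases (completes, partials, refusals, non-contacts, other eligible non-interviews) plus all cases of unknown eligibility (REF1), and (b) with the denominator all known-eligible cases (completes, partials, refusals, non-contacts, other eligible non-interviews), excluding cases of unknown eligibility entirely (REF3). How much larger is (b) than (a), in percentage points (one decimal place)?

Refusal or break-off = 38 + 120 = 158
Out of scope = 23 + 8 = 31
Numerator: 158
Base: 195 + 29 + 158 + 68 + 17 + 191 = 658
REF1 = 158 / 658 = 0.2401
Base: 195 + 29 + 158 + 68 + 17 = 467
REF3 = 158 / 467 = 0.3383
Difference = 33.83 − 24.01 = 9.82 percentage points

9.8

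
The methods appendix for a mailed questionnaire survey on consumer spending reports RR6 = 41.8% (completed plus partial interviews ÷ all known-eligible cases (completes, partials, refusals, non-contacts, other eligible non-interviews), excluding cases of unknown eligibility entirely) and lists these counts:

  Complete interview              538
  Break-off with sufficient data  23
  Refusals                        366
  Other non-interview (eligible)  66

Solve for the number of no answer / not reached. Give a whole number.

Numerator → 538 + 23 = 561
RR6 = 561 / D = 0.418
D = 561 / 0.418 = 1342.1
Rest of base = 993
no answer / not reached = 1342.1 − 993 ≈ 349

349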